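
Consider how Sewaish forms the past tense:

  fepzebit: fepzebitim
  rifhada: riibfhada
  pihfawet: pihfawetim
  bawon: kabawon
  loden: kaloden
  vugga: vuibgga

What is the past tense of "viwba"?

loden and pihfawet both have last vowel 'e' yet inflect differently (kaloden, pihfawetim), so the last vowel is not what conditions the rule; the final letter is.
"viwba" ends in -a. The stems ending in -a (rifhada → riibfhada, vugga → vuibgga) insert -ib- after the first vowel.
So viwba → viibwba.

viibwba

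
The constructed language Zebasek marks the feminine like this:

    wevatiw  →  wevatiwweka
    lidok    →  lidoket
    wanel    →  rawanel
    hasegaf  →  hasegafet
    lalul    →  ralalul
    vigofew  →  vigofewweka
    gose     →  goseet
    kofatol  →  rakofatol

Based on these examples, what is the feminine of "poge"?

pogeet

vigofew and wanel both have last vowel 'e' yet inflect differently (vigofewweka, rawanel), so the last vowel is not what conditions the rule; the final letter is.
"poge" ends in -e. The one such stem in the data (gose → goseet) adds -et, so the same rule applies.
The other patterns: stems ending in -w double the final consonant and add -eka; stems ending in -l add the prefix ra-.
So poge → pogeet.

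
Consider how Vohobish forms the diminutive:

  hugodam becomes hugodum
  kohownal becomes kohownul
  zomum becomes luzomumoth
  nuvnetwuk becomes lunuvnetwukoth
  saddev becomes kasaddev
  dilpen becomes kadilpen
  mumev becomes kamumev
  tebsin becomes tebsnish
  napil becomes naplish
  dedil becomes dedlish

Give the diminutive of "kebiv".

kebvish

hugodam and zomum both end in -m yet inflect differently (hugodum, luzomumoth), so the final letter is not what conditions the rule; the last vowel is.
"kebiv" has last vowel 'i'. The stems whose last vowel is 'i' (tebsin → tebsnish, napil → naplish, dedil → dedlish) delete the last vowel and add -ish.
The other patterns: stems whose last vowel is 'a' change the last vowel to 'u'; stems whose last vowel is 'u' add lu- … -oth around the stem; stems whose last vowel is 'e' add the prefix ka-.
So kebiv → kebvish.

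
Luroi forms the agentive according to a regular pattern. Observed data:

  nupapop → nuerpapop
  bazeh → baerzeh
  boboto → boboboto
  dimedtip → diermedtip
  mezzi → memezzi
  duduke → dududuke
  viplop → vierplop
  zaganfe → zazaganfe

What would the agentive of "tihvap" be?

zaganfe and bazeh both have last vowel 'e' yet inflect differently (zazaganfe, baerzeh), so the last vowel is not what conditions the rule; whether the stem ends in a vowel or a consonant is.
"tihvap" ends in a consonant. The stems ending in a consonant (bazeh → baerzeh, nupapop → nuerpapop, viplop → vierplop) insert -er- after the first vowel.
The other pattern: stems ending in a vowel repeat the first consonant+vowel as a prefix.
So tihvap → tierhvap.

tierhvap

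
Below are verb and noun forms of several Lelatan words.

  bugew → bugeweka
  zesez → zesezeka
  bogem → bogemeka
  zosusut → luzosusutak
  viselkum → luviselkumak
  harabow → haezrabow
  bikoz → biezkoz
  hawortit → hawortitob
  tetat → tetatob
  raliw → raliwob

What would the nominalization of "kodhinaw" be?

kodhinawob

bogem and viselkum both end in -m yet inflect differently (bogemeka, luviselkumak), so the final letter is not what conditions the rule; the last vowel is.
"kodhinaw" has last vowel 'a'. The one such stem in the data (tetat → tetatob) adds -ob, so the same rule applies.
The other patterns: stems whose last vowel is 'e' add -eka; stems whose last vowel is 'u' add lu- … -ak around the stem; stems whose last vowel is 'o' insert -ez- after the first vowel.
So kodhinaw → kodhinawob.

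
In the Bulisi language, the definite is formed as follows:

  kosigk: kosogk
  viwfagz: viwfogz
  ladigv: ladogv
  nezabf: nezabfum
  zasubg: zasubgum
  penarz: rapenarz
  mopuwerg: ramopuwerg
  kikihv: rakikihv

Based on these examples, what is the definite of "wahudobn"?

wahudobnum

"wahudobn" has second-to-last letter 'b'. The stems whose second-to-last letter is 'b' (nezabf → nezabfum, zasubg → zasubgum) add -um.
The other patterns: stems whose second-to-last letter is 'g' change the last vowel to 'o'; stems whose second-to-last letter is 'h' or 'r' add the prefix ra-.
So wahudobn → wahudobnum.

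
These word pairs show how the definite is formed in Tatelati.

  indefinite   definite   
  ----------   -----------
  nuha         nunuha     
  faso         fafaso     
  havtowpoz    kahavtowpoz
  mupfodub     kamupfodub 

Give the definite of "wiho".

faso and havtowpoz both have last vowel 'o' yet inflect differently (fafaso, kahavtowpoz), so the last vowel is not what conditions the rule; whether the stem ends in a vowel or a consonant is.
"wiho" ends in a vowel. The stems ending in a vowel (nuha → nunuha, faso → fafaso) repeat the first consonant+vowel as a prefix.
The other pattern: stems ending in a consonant add the prefix ka-.
So wiho → wiwiho.

wiwiho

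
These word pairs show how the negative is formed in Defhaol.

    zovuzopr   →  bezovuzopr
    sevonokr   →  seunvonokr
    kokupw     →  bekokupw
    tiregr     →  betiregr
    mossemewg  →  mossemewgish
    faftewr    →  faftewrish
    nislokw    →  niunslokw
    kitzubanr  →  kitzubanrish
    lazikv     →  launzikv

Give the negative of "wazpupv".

"wazpupv" has second-to-last letter 'p'. The stems whose second-to-last letter is 'p' (kokupw → bekokupw, zovuzopr → bezovuzopr) add the prefix be-.
So wazpupv → bewazpupv.

bewazpupv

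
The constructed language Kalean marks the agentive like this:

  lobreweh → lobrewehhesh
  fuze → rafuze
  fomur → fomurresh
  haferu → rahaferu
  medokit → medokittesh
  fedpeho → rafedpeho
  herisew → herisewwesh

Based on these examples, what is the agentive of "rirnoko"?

haferu and fomur both have last vowel 'u' yet inflect differently (rahaferu, fomurresh), so the last vowel is not what conditions the rule; whether the stem ends in a vowel or a consonant is.
"rirnoko" ends in a vowel. The stems ending in a vowel (haferu → rahaferu, fuze → rafuze, fedpeho → rafedpeho) add the prefix ra-.
The other pattern: stems ending in a consonant double the final consonant and add -esh.
So rirnoko → rarirnoko.

rarirnoko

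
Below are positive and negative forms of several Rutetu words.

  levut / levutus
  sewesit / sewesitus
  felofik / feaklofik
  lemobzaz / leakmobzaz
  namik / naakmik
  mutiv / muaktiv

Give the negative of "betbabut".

"betbabut" ends in -t. The stems ending in -t (levut → levutus, sewesit → sewesitus) add -us.
So betbabut → betbabutus.

betbabutus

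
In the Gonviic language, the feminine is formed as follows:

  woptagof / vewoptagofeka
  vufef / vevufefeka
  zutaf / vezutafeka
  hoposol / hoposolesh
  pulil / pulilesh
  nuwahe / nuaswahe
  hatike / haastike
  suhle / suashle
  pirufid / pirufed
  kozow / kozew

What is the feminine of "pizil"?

woptagof and hoposol both have last vowel 'o' yet inflect differently (vewoptagofeka, hoposolesh), so the last vowel is not what conditions the rule; the final letter is.
"pizil" ends in -l. The stems ending in -l (hoposol → hoposolesh, pulil → pulilesh) add -esh.
So pizil → pizilesh.

pizilesh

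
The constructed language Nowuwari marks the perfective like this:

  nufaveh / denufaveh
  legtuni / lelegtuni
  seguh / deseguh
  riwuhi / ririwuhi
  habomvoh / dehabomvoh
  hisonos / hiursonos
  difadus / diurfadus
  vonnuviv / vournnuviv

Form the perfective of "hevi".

difadus and seguh both have last vowel 'u' yet inflect differently (diurfadus, deseguh), so the last vowel is not what conditions the rule; the final letter is.
"hevi" ends in -i. The stems ending in -i (riwuhi → ririwuhi, legtuni → lelegtuni) repeat the first consonant+vowel as a prefix.
The other patterns: stems ending in -s or -v insert -ur- after the first vowel; stems ending in -h add the prefix de-.
So hevi → hehevi.

hehevi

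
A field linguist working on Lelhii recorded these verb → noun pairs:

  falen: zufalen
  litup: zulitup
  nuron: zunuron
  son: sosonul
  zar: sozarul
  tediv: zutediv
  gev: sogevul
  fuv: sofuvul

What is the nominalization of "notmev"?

zunotmev

"notmev" has 2 vowels. The stems with 2 vowels (nuron → zunuron, falen → zufalen, tediv → zutediv) add the prefix zu-.
The other pattern: stems with 1 vowel add so- … -ul around the stem.
So notmev → zunotmev.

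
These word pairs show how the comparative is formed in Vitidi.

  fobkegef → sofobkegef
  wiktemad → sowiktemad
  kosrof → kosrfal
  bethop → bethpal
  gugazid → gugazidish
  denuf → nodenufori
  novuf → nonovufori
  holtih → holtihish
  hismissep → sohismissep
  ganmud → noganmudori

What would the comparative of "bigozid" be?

bigozidish

kosrof and fobkegef both end in -f yet inflect differently (kosrfal, sofobkegef), so the final letter is not what conditions the rule; the last vowel is.
"bigozid" has last vowel 'i'. The stems whose last vowel is 'i' (holtih → holtihish, gugazid → gugazidish) add -ish.
So bigozid → bigozidish.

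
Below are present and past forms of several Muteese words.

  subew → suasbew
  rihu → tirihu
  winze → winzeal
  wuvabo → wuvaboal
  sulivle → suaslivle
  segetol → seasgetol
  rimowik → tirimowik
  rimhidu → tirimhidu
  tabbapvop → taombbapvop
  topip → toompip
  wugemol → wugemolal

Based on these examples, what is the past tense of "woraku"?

worakual

segetol and wugemol both end in -l yet inflect differently (seasgetol, wugemolal), so the final letter is not what conditions the rule; the first letter is.
"woraku" begins with w-. The stems beginning with w- (wuvabo → wuvaboal, wugemol → wugemolal, winze → winzeal) add -al.
The other patterns: stems beginning with r- add the prefix ti-; stems beginning with s- insert -as- after the first vowel; stems beginning with t- insert -om- after the first vowel.
So woraku → worakual.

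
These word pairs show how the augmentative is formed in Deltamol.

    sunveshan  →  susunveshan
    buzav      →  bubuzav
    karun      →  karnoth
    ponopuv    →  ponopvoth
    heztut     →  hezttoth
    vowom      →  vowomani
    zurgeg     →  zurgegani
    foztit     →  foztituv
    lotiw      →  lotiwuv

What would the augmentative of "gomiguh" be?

"gomiguh" has last vowel 'u'. The stems whose last vowel is 'u' (karun → karnoth, ponopuv → ponopvoth, heztut → hezttoth) delete the last vowel and add -oth.
So gomiguh → gomighoth.

gomighoth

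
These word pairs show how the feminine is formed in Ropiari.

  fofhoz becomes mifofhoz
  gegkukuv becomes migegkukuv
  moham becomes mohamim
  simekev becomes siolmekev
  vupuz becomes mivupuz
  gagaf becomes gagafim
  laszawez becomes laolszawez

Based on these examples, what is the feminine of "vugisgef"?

vuolgisgef

laszawez and fofhoz both end in -z yet inflect differently (laolszawez, mifofhoz), so the final letter is not what conditions the rule; the last vowel is.
"vugisgef" has last vowel 'e'. The stems whose last vowel is 'e' (laszawez → laolszawez, simekev → siolmekev) insert -ol- after the first vowel.
The other patterns: stems whose last vowel is 'a' add -im; stems whose last vowel is 'o' or 'u' add the prefix mi-.
So vugisgef → vuolgisgef.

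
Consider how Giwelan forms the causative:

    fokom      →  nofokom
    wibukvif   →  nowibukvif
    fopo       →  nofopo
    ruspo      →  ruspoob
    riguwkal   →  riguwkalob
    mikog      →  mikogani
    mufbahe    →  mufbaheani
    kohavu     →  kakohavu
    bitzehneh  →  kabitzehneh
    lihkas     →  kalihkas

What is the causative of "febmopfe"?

nofebmopfe

fopo and ruspo both end in -o yet inflect differently (nofopo, ruspoob), so the final letter is not what conditions the rule; the first letter is.
"febmopfe" begins with f-. The stems beginning with f- (fokom → nofokom, fopo → nofopo) add the prefix no-.
So febmopfe → nofebmopfe.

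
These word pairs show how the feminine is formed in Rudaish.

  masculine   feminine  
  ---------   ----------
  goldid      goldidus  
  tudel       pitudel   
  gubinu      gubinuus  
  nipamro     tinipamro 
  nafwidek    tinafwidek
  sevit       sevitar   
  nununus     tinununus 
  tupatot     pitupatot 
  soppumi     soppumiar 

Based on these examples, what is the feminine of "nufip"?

tinufip

sevit and tupatot both end in -t yet inflect differently (sevitar, pitupatot), so the final letter is not what conditions the rule; the first letter is.
"nufip" begins with n-. The stems beginning with n- (nafwidek → tinafwidek, nipamro → tinipamro, nununus → tinununus) add the prefix ti-.
The other patterns: stems beginning with s- add -ar; stems beginning with t- add the prefix pi-; stems beginning with g- add -us.
So nufip → tinufip.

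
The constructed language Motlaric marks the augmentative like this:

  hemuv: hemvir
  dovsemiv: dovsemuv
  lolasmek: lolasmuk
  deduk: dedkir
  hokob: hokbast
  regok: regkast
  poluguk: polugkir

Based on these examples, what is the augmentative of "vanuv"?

regok and lolasmek both end in -k yet inflect differently (regkast, lolasmuk), so the final letter is not what conditions the rule; the last vowel is.
"vanuv" has last vowel 'u'. The stems whose last vowel is 'u' (deduk → dedkir, hemuv → hemvir, poluguk → polugkir) delete the last vowel and add -ir.
The other patterns: stems whose last vowel is 'o' delete the last vowel and add -ast; stems whose last vowel is 'e' or 'i' change the last vowel to 'u'.
So vanuv → vanvir.

vanvir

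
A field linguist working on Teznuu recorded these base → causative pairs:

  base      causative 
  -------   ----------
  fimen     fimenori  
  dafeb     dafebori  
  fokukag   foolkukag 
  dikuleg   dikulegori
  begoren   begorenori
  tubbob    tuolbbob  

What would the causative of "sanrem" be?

dikuleg and fokukag both end in -g yet inflect differently (dikulegori, foolkukag), so the final letter is not what conditions the rule; the last vowel is.
"sanrem" has last vowel 'e'. The stems whose last vowel is 'e' (fimen → fimenori, dikuleg → dikulegori, begoren → begorenori) add -ori.
So sanrem → sanremori.

sanremori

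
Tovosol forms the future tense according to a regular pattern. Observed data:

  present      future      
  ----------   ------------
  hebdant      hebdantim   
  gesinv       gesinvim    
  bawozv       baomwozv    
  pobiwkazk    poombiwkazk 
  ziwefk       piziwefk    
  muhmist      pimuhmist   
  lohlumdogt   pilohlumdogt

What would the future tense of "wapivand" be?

gesinv and bawozv both end in -v yet inflect differently (gesinvim, baomwozv), so the final letter is not what conditions the rule; the second-to-last letter is.
"wapivand" has second-to-last letter 'n'. The stems whose second-to-last letter is 'n' (hebdant → hebdantim, gesinv → gesinvim) add -im.
So wapivand → wapivandim.

wapivandim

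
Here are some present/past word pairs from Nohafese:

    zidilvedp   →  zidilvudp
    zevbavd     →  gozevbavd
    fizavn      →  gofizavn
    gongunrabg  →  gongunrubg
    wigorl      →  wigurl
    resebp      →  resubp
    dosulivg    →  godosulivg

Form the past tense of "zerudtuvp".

dosulivg and gongunrabg both end in -g yet inflect differently (godosulivg, gongunrubg), so the final letter is not what conditions the rule; the second-to-last letter is.
"zerudtuvp" has second-to-last letter 'v'. The stems whose second-to-last letter is 'v' (fizavn → gofizavn, zevbavd → gozevbavd, dosulivg → godosulivg) add the prefix go-.
So zerudtuvp → gozerudtuvp.

gozerudtuvp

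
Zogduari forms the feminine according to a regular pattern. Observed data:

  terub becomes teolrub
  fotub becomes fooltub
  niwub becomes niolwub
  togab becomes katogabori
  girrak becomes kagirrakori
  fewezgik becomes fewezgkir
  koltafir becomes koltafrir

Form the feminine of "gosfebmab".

terub and togab both end in -b yet inflect differently (teolrub, katogabori), so the final letter is not what conditions the rule; the last vowel is.
"gosfebmab" has last vowel 'a'. The stems whose last vowel is 'a' (togab → katogabori, girrak → kagirrakori) add ka- … -ori around the stem.
The other patterns: stems whose last vowel is 'u' insert -ol- after the first vowel; stems whose last vowel is 'i' delete the last vowel and add -ir.
So gosfebmab → kagosfebmabori.

kagosfebmabori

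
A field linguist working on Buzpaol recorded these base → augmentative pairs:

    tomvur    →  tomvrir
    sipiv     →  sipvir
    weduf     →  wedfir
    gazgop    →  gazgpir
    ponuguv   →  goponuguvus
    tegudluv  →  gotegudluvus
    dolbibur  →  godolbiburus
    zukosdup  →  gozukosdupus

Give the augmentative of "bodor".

sipiv and ponuguv both end in -v yet inflect differently (sipvir, goponuguvus), so the final letter is not what conditions the rule; the number of vowels is.
"bodor" has 2 vowels. The stems with 2 vowels (tomvur → tomvrir, sipiv → sipvir, weduf → wedfir) delete the last vowel and add -ir.
So bodor → bodrir.

bodrir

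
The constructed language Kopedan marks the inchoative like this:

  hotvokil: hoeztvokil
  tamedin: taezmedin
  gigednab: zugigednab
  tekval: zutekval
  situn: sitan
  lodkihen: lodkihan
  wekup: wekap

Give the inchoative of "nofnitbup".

hotvokil and tekval both end in -l yet inflect differently (hoeztvokil, zutekval), so the final letter is not what conditions the rule; the last vowel is.
"nofnitbup" has last vowel 'u'. The stems whose last vowel is 'u' (situn → sitan, wekup → wekap) change the last vowel to 'a'.
So nofnitbup → nofnitbap.

nofnitbap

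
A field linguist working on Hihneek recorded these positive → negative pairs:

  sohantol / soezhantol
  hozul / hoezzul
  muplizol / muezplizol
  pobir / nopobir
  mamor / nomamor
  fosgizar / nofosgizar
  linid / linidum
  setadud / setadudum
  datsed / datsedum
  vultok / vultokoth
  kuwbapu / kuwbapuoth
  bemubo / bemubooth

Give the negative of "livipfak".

livipfakoth

sohantol and mamor both have last vowel 'o' yet inflect differently (soezhantol, nomamor), so the last vowel is not what conditions the rule; the final letter is.
"livipfak" ends in -k. The one such stem in the data (vultok → vultokoth) adds -oth, so the same rule applies.
The other patterns: stems ending in -l insert -ez- after the first vowel; stems ending in -r add the prefix no-; stems ending in -d add -um.
So livipfak → livipfakoth.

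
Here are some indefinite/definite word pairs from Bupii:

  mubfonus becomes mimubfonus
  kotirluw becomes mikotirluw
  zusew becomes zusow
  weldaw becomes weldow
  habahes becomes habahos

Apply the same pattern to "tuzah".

"tuzah" has last vowel 'a'. The one such stem in the data (weldaw → weldow) changes the last vowel to 'o' (as do zusew, habahes), so the same rule applies.
So tuzah → tuzoh.

tuzoh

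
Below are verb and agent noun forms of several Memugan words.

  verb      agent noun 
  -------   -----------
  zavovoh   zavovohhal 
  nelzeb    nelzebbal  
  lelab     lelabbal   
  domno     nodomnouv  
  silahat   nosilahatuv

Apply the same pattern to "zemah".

zemahhal

"zemah" ends in -h. The one such stem in the data (zavovoh → zavovohhal) doubles the final consonant and adds -al (as do nelzeb, lelab), so the same rule applies.
So zemah → zemahhal.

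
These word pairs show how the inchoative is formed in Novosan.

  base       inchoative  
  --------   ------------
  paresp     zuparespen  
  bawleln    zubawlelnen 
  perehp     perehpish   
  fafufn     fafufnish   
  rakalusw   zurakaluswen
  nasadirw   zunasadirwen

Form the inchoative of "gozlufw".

"gozlufw" has second-to-last letter 'f'. The one such stem in the data (fafufn → fafufnish) adds -ish, so the same rule applies.
The other pattern: stems whose second-to-last letter is 'l', 'r' or 's' add zu- … -en around the stem.
So gozlufw → gozlufwish.

gozlufwish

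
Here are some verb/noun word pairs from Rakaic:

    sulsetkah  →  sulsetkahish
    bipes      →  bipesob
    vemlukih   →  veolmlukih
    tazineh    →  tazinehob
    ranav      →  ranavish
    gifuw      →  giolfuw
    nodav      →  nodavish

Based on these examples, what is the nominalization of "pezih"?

vemlukih and tazineh both end in -h yet inflect differently (veolmlukih, tazinehob), so the final letter is not what conditions the rule; the last vowel is.
"pezih" has last vowel 'i'. The one such stem in the data (vemlukih → veolmlukih) inserts -ol- after the first vowel (as does gifuw), so the same rule applies.
The other patterns: stems whose last vowel is 'e' add -ob; stems whose last vowel is 'a' add -ish.
So pezih → peolzih.

peolzih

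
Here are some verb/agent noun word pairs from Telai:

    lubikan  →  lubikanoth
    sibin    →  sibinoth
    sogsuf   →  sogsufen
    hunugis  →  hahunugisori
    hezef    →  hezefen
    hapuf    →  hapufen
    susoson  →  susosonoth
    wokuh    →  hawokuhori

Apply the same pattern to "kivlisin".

hapuf and wokuh both have last vowel 'u' yet inflect differently (hapufen, hawokuhori), so the last vowel is not what conditions the rule; the final letter is.
"kivlisin" ends in -n. The stems ending in -n (lubikan → lubikanoth, sibin → sibinoth, susoson → susosonoth) add -oth.
The other patterns: stems ending in -f add -en; stems ending in -h or -s add ha- … -ori around the stem.
So kivlisin → kivlisinoth.

kivlisinoth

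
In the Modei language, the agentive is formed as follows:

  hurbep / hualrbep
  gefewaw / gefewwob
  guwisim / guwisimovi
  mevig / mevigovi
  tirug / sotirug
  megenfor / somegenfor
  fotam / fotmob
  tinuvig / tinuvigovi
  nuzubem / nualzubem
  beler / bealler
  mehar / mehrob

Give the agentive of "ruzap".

guwisim and fotam both end in -m yet inflect differently (guwisimovi, fotmob), so the final letter is not what conditions the rule; the last vowel is.
"ruzap" has last vowel 'a'. The stems whose last vowel is 'a' (fotam → fotmob, gefewaw → gefewwob, mehar → mehrob) delete the last vowel and add -ob.
So ruzap → ruzpob.

ruzpob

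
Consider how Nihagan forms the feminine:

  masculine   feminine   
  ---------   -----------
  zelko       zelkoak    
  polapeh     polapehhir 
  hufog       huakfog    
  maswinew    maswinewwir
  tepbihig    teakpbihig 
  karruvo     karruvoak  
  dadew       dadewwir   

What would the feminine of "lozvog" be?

zelko and hufog both have last vowel 'o' yet inflect differently (zelkoak, huakfog), so the last vowel is not what conditions the rule; the final letter is.
"lozvog" ends in -g. The stems ending in -g (tepbihig → teakpbihig, hufog → huakfog) insert -ak- after the first vowel.
So lozvog → loakzvog.

loakzvog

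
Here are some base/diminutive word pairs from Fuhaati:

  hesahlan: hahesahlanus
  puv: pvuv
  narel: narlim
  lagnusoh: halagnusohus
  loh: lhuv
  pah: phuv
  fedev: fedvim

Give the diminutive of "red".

rduv

puv and fedev both end in -v yet inflect differently (pvuv, fedvim), so the final letter is not what conditions the rule; the number of vowels is.
"red" has 1 vowel. The stems with 1 vowel (loh → lhuv, puv → pvuv, pah → phuv) delete the last vowel and add -uv.
So red → rduv.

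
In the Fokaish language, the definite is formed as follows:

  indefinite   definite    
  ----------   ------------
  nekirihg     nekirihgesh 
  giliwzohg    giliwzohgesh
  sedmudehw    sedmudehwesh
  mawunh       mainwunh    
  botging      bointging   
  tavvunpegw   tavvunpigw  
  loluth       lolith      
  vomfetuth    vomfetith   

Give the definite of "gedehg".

gedehgesh

nekirihg and botging both end in -g yet inflect differently (nekirihgesh, bointging), so the final letter is not what conditions the rule; the second-to-last letter is.
"gedehg" has second-to-last letter 'h'. The stems whose second-to-last letter is 'h' (nekirihg → nekirihgesh, giliwzohg → giliwzohgesh, sedmudehw → sedmudehwesh) add -esh.
So gedehg → gedehgesh.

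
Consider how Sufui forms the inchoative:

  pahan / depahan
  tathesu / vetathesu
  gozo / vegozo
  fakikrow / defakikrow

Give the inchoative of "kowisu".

vekowisu

gozo and fakikrow both have last vowel 'o' yet inflect differently (vegozo, defakikrow), so the last vowel is not what conditions the rule; whether the stem ends in a vowel or a consonant is.
"kowisu" ends in a vowel. The stems ending in a vowel (tathesu → vetathesu, gozo → vegozo) add the prefix ve-.
The other pattern: stems ending in a consonant add the prefix de-.
So kowisu → vekowisu.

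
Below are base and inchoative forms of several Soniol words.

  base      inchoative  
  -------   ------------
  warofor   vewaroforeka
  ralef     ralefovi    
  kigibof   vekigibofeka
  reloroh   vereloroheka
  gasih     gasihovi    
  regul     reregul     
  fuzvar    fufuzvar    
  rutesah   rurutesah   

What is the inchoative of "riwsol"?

veriwsoleka

kigibof and ralef both end in -f yet inflect differently (vekigibofeka, ralefovi), so the final letter is not what conditions the rule; the last vowel is.
"riwsol" has last vowel 'o'. The stems whose last vowel is 'o' (kigibof → vekigibofeka, reloroh → vereloroheka, warofor → vewaroforeka) add ve- … -eka around the stem.
The other patterns: stems whose last vowel is 'e' or 'i' add -ovi; stems whose last vowel is 'a' or 'u' repeat the first consonant+vowel as a prefix.
So riwsol → veriwsoleka.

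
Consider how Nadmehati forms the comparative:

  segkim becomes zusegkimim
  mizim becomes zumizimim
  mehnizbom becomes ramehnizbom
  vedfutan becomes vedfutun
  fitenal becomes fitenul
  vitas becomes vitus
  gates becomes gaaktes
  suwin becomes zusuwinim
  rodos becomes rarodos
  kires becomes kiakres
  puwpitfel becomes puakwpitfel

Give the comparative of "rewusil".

zurewusilim

vedfutan and suwin both end in -n yet inflect differently (vedfutun, zusuwinim), so the final letter is not what conditions the rule; the last vowel is.
"rewusil" has last vowel 'i'. The stems whose last vowel is 'i' (mizim → zumizimim, segkim → zusegkimim, suwin → zusuwinim) add zu- … -im around the stem.
So rewusil → zurewusilim.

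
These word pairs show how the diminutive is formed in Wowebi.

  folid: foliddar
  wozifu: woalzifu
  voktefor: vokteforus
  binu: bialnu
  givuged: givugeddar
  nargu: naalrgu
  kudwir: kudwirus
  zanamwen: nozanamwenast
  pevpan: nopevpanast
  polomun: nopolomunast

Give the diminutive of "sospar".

wozifu and polomun both have last vowel 'u' yet inflect differently (woalzifu, nopolomunast), so the last vowel is not what conditions the rule; the final letter is.
"sospar" ends in -r. The stems ending in -r (voktefor → vokteforus, kudwir → kudwirus) add -us.
So sospar → sosparus.

sosparus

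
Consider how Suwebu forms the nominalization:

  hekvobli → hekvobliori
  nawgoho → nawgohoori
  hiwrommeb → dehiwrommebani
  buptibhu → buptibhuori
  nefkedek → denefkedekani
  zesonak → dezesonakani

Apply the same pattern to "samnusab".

"samnusab" ends in a consonant. The stems ending in a consonant (hiwrommeb → dehiwrommebani, nefkedek → denefkedekani, zesonak → dezesonakani) add de- … -ani around the stem.
The other pattern: stems ending in a vowel add -ori.
So samnusab → desamnusabani.

desamnusabani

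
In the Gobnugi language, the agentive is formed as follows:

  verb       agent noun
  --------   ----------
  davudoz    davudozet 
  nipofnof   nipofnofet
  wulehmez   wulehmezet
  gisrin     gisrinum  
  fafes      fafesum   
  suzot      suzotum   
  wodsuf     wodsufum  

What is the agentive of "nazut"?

nazutum

nipofnof and wodsuf both end in -f yet inflect differently (nipofnofet, wodsufum), so the final letter is not what conditions the rule; the number of vowels is.
"nazut" has 2 vowels. The stems with 2 vowels (gisrin → gisrinum, fafes → fafesum, suzot → suzotum) add -um.
So nazut → nazutum.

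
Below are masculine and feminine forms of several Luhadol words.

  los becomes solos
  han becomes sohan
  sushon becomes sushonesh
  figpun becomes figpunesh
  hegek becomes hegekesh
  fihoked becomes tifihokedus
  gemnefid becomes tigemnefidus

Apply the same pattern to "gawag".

"gawag" has 2 vowels. The stems with 2 vowels (sushon → sushonesh, figpun → figpunesh, hegek → hegekesh) add -esh.
So gawag → gawagesh.

gawagesh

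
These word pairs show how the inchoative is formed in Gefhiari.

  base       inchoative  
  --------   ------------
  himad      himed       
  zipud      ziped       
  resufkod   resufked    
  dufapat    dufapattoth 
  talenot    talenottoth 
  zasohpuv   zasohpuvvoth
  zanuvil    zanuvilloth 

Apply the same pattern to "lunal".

himad and dufapat both have last vowel 'a' yet inflect differently (himed, dufapattoth), so the last vowel is not what conditions the rule; the final letter is.
"lunal" ends in -l. The one such stem in the data (zanuvil → zanuvilloth) doubles the final consonant and adds -oth (as do dufapat, talenot), so the same rule applies.
The other pattern: stems ending in -d change the last vowel to 'e'.
So lunal → lunalloth.

lunalloth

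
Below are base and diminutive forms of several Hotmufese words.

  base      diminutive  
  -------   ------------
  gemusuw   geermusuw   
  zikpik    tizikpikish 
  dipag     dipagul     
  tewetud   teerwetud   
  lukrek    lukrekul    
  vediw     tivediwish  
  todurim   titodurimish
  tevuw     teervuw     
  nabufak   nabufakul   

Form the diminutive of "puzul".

vediw and gemusuw both end in -w yet inflect differently (tivediwish, geermusuw), so the final letter is not what conditions the rule; the last vowel is.
"puzul" has last vowel 'u'. The stems whose last vowel is 'u' (tewetud → teerwetud, gemusuw → geermusuw, tevuw → teervuw) insert -er- after the first vowel.
So puzul → puerzul.

puerzul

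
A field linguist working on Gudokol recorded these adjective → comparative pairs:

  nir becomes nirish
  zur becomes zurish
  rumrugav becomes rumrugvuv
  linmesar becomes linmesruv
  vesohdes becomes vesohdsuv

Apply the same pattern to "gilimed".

gilimduv

"gilimed" has 3 vowels. The stems with 3 vowels (rumrugav → rumrugvuv, linmesar → linmesruv, vesohdes → vesohdsuv) delete the last vowel and add -uv.
So gilimed → gilimduv.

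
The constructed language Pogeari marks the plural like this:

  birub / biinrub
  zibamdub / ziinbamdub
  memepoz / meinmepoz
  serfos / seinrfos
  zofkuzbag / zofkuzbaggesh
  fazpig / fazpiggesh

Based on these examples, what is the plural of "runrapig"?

runrapiggesh

"runrapig" ends in -g. The stems ending in -g (fazpig → fazpiggesh, zofkuzbag → zofkuzbaggesh) double the final consonant and add -esh.
So runrapig → runrapiggesh.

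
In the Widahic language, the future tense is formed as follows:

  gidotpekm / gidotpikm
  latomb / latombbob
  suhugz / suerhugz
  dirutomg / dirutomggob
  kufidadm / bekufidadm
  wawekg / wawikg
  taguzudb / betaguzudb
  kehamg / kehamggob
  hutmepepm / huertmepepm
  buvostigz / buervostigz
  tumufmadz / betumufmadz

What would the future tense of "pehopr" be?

peerhopr

"pehopr" has second-to-last letter 'p'. The one such stem in the data (hutmepepm → huertmepepm) inserts -er- after the first vowel (as do suhugz, buvostigz), so the same rule applies.
So pehopr → peerhopr.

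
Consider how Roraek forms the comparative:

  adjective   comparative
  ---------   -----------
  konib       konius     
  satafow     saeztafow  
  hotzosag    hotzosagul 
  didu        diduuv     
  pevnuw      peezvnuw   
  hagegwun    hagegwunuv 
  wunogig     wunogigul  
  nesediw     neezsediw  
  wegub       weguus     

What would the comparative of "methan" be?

wunogig and nesediw both have last vowel 'i' yet inflect differently (wunogigul, neezsediw), so the last vowel is not what conditions the rule; the final letter is.
"methan" ends in -n. The one such stem in the data (hagegwun → hagegwunuv) adds -uv, so the same rule applies.
The other patterns: stems ending in -g add -ul; stems ending in -w insert -ez- after the first vowel; stems ending in -b drop the final letter and add -us.
So methan → methanuv.

methanuv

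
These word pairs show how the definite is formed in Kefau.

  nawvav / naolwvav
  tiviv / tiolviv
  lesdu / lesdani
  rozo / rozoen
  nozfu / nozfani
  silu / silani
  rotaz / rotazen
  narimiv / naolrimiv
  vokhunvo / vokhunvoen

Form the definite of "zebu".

zebani

nawvav and rotaz both have last vowel 'a' yet inflect differently (naolwvav, rotazen), so the last vowel is not what conditions the rule; the final letter is.
"zebu" ends in -u. The stems ending in -u (silu → silani, nozfu → nozfani, lesdu → lesdani) drop the final letter and add -ani.
So zebu → zebani.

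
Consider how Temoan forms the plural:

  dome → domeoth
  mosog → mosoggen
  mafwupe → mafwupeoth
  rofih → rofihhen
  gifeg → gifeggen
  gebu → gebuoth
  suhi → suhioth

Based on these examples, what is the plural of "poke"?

gifeg and mafwupe both have last vowel 'e' yet inflect differently (gifeggen, mafwupeoth), so the last vowel is not what conditions the rule; whether the stem ends in a vowel or a consonant is.
"poke" ends in a vowel. The stems ending in a vowel (mafwupe → mafwupeoth, gebu → gebuoth, suhi → suhioth) add -oth.
So poke → pokeoth.

pokeoth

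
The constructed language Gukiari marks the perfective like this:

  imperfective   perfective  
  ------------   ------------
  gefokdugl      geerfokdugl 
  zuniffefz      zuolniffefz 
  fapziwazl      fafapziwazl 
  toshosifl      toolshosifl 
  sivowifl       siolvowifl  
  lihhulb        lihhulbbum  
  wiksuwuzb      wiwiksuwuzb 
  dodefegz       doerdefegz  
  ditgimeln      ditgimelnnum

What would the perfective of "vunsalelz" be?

gefokdugl and toshosifl both end in -l yet inflect differently (geerfokdugl, toolshosifl), so the final letter is not what conditions the rule; the second-to-last letter is.
"vunsalelz" has second-to-last letter 'l'. The stems whose second-to-last letter is 'l' (ditgimeln → ditgimelnnum, lihhulb → lihhulbbum) double the final consonant and add -um.
The other patterns: stems whose second-to-last letter is 'g' insert -er- after the first vowel; stems whose second-to-last letter is 'f' insert -ol- after the first vowel; stems whose second-to-last letter is 'z' repeat the first consonant+vowel as a prefix.
So vunsalelz → vunsalelzzum.

vunsalelzzum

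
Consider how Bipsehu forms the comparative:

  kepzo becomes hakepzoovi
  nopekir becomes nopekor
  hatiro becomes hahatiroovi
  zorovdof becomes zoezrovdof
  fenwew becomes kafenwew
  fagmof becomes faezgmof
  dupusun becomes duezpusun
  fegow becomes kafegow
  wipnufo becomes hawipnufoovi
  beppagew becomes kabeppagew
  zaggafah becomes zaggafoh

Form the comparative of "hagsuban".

haezgsuban

wipnufo and zorovdof both have last vowel 'o' yet inflect differently (hawipnufoovi, zoezrovdof), so the last vowel is not what conditions the rule; the final letter is.
"hagsuban" ends in -n. The one such stem in the data (dupusun → duezpusun) inserts -ez- after the first vowel (as do zorovdof, fagmof), so the same rule applies.
The other patterns: stems ending in -o add ha- … -ovi around the stem; stems ending in -w add the prefix ka-; stems ending in -h or -r change the last vowel to 'o'.
So hagsuban → haezgsuban.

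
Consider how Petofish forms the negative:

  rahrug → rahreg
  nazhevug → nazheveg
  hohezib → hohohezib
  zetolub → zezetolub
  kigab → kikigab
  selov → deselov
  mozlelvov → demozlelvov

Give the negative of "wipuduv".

"wipuduv" ends in -v. The stems ending in -v (selov → deselov, mozlelvov → demozlelvov) add the prefix de-.
The other patterns: stems ending in -g change the last vowel to 'e'; stems ending in -b repeat the first consonant+vowel as a prefix.
So wipuduv → dewipuduv.

dewipuduv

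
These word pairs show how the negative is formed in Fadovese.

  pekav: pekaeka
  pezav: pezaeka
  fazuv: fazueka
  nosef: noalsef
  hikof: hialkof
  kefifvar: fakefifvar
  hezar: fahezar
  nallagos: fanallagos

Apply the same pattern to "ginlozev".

pekav and kefifvar both have last vowel 'a' yet inflect differently (pekaeka, fakefifvar), so the last vowel is not what conditions the rule; the final letter is.
"ginlozev" ends in -v. The stems ending in -v (pekav → pekaeka, pezav → pezaeka, fazuv → fazueka) drop the final letter and add -eka.
The other patterns: stems ending in -f insert -al- after the first vowel; stems ending in -r or -s add the prefix fa-.
So ginlozev → ginlozeeka.

ginlozeeka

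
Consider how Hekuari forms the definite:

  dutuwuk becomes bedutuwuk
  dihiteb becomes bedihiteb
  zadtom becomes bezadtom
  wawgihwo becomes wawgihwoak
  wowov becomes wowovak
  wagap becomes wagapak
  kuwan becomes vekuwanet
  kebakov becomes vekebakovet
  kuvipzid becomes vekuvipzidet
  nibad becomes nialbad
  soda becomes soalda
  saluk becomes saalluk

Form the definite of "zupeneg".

wowov and kebakov both end in -v yet inflect differently (wowovak, vekebakovet), so the final letter is not what conditions the rule; the first letter is.
"zupeneg" begins with z-. The one such stem in the data (zadtom → bezadtom) adds the prefix be-, so the same rule applies.
The other patterns: stems beginning with w- add -ak; stems beginning with k- add ve- … -et around the stem; stems beginning with n- or s- insert -al- after the first vowel.
So zupeneg → bezupeneg.

bezupeneg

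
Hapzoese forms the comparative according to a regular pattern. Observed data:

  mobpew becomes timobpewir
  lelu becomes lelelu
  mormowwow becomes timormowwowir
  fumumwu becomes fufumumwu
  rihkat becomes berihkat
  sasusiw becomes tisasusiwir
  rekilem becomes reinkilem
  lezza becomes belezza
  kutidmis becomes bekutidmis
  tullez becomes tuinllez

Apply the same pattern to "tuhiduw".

"tuhiduw" ends in -w. The stems ending in -w (mobpew → timobpewir, mormowwow → timormowwowir, sasusiw → tisasusiwir) add ti- … -ir around the stem.
The other patterns: stems ending in -m or -z insert -in- after the first vowel; stems ending in -u repeat the first consonant+vowel as a prefix; stems ending in -a, -s or -t add the prefix be-.
So tuhiduw → tituhiduwir.

tituhiduwir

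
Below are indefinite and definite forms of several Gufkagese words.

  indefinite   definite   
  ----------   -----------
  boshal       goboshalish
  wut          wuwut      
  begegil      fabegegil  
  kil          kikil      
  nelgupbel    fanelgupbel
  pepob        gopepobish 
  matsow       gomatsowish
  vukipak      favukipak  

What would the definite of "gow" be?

gogow

"gow" has 1 vowel. The stems with 1 vowel (wut → wuwut, kil → kikil) repeat the first consonant+vowel as a prefix.
The other patterns: stems with 2 vowels add go- … -ish around the stem; stems with 3 vowels add the prefix fa-.
So gow → gogow.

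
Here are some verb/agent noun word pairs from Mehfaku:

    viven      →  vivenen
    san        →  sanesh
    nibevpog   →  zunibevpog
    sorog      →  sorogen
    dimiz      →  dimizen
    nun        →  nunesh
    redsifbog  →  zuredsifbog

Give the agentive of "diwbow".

diwbowen

"diwbow" has 2 vowels. The stems with 2 vowels (sorog → sorogen, viven → vivenen, dimiz → dimizen) add -en.
The other patterns: stems with 1 vowel add -esh; stems with 3 vowels add the prefix zu-.
So diwbow → diwbowen.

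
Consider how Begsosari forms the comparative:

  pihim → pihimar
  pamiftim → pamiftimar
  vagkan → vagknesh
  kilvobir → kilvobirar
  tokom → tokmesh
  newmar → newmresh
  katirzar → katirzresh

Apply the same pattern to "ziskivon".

kilvobir and newmar both end in -r yet inflect differently (kilvobirar, newmresh), so the final letter is not what conditions the rule; the last vowel is.
"ziskivon" has last vowel 'o'. The one such stem in the data (tokom → tokmesh) deletes the last vowel and adds -esh (as do newmar, vagkan), so the same rule applies.
So ziskivon → ziskivnesh.

ziskivnesh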